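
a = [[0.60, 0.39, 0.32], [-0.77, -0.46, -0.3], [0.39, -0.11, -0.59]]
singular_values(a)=[1.23, 0.72, 0.01]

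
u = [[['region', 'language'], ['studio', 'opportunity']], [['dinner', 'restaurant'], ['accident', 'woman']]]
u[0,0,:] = ['region', 'language']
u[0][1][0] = 'studio'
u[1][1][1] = 'woman'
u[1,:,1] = ['restaurant', 'woman']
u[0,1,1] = 'opportunity'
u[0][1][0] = 'studio'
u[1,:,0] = ['dinner', 'accident']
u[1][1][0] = 'accident'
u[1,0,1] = 'restaurant'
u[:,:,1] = [['language', 'opportunity'], ['restaurant', 'woman']]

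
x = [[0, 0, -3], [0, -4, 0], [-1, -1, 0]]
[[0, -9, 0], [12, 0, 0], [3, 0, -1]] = x @ [[0, 0, 1], [-3, 0, 0], [0, 3, 0]]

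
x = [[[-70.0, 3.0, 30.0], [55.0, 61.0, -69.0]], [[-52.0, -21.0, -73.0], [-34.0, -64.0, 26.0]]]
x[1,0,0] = -52.0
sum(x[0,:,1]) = 64.0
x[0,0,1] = 3.0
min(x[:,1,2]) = -69.0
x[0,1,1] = 61.0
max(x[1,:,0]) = -34.0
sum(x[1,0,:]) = -146.0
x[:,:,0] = [[-70.0, 55.0], [-52.0, -34.0]]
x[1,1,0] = -34.0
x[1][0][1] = -21.0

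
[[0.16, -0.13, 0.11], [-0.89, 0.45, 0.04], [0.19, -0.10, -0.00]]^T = [[0.16, -0.89, 0.19], [-0.13, 0.45, -0.10], [0.11, 0.04, -0.00]]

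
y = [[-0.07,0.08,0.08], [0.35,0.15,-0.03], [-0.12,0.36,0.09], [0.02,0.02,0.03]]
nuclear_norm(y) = 0.85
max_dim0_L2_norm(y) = 0.4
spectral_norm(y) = 0.41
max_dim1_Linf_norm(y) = 0.36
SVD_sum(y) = [[-0.01, 0.10, 0.02],[-0.01, 0.10, 0.03],[-0.04, 0.37, 0.09],[-0.0, 0.02, 0.01]] + [[-0.07, -0.01, 0.01], [0.36, 0.05, -0.06], [-0.08, -0.01, 0.01], [0.02, 0.00, -0.00]] + [[0.01, -0.01, 0.04], [0.0, -0.00, 0.00], [-0.00, 0.0, -0.01], [0.01, -0.01, 0.03]]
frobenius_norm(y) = 0.56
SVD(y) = [[-0.25, 0.18, 0.82], [-0.26, -0.96, 0.07], [-0.93, 0.22, -0.27], [-0.06, -0.05, 0.50]] @ diag([0.4088600617452771, 0.3835175040094502, 0.05610502676239849]) @ [[0.09, -0.97, -0.24], [-0.98, -0.14, 0.16], [0.19, -0.22, 0.96]]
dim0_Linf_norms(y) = [0.35, 0.36, 0.09]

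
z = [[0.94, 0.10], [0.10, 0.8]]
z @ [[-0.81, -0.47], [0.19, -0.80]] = [[-0.74, -0.52], [0.07, -0.69]]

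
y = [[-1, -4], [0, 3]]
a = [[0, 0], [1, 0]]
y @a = [[-4, 0], [3, 0]]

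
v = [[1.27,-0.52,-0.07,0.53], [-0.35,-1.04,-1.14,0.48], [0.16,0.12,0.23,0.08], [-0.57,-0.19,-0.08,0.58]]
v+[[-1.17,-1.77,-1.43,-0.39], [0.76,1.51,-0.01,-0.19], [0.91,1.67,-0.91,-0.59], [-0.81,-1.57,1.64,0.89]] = [[0.10, -2.29, -1.5, 0.14], [0.41, 0.47, -1.15, 0.29], [1.07, 1.79, -0.68, -0.51], [-1.38, -1.76, 1.56, 1.47]]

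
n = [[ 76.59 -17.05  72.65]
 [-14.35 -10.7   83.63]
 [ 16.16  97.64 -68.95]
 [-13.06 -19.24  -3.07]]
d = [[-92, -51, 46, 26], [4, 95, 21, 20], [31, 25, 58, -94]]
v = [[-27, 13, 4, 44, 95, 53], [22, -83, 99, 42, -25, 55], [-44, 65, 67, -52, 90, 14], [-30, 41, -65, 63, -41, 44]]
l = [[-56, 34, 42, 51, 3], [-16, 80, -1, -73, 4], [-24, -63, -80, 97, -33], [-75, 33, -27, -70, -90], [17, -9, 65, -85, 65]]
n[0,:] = [76.59, -17.05, 72.65]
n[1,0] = -14.35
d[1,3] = 20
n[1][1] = -10.7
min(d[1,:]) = 4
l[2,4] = -33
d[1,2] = 21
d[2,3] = -94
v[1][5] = 55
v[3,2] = -65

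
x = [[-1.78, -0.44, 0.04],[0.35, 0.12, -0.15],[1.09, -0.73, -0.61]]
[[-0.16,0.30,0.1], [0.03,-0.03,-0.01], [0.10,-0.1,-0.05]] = x@[[0.09,  -0.18,  -0.06], [-0.0,  0.03,  0.01], [-0.00,  -0.19,  -0.04]]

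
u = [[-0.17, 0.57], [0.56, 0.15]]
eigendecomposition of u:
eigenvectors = [[-0.80,-0.61], [0.60,-0.8]]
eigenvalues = [-0.6, 0.58]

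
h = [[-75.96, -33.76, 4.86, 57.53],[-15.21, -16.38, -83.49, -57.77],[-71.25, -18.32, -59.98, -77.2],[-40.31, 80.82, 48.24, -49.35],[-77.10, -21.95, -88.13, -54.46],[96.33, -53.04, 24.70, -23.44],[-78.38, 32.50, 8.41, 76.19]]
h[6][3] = 76.19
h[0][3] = 57.53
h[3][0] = -40.31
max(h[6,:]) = 76.19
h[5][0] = 96.33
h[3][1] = 80.82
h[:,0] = [-75.96, -15.21, -71.25, -40.31, -77.1, 96.33, -78.38]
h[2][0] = -71.25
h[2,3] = -77.2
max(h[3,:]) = 80.82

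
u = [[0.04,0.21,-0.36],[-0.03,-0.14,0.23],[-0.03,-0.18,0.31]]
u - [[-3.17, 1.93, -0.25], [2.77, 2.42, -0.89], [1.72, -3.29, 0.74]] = [[3.21,-1.72,-0.11], [-2.80,-2.56,1.12], [-1.75,3.11,-0.43]]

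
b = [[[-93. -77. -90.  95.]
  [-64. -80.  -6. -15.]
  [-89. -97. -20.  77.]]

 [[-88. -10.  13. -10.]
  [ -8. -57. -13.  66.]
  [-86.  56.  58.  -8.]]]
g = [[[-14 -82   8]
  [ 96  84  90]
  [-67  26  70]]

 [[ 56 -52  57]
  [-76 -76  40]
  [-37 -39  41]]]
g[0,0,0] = -14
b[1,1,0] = -8.0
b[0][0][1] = -77.0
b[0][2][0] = -89.0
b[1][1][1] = -57.0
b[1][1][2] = -13.0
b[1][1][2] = -13.0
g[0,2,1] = 26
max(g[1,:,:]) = 57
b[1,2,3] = -8.0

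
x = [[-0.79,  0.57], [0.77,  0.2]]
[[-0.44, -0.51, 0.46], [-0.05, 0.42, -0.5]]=x@[[0.10,0.57,-0.63], [-0.63,-0.11,-0.06]]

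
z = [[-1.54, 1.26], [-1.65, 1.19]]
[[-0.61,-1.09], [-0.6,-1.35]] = z @[[0.11, 1.65],[-0.35, 1.15]]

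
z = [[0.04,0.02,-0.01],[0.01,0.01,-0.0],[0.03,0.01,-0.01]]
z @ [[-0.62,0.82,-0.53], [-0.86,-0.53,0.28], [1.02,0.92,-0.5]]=[[-0.05, 0.01, -0.01], [-0.01, 0.00, -0.00], [-0.04, 0.01, -0.01]]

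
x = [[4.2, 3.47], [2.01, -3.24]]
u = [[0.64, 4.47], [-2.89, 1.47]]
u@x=[[11.67, -12.26],  [-9.18, -14.79]]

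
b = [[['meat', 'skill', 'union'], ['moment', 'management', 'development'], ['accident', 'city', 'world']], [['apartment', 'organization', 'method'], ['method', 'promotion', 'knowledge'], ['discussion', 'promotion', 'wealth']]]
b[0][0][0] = 'meat'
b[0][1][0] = 'moment'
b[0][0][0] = 'meat'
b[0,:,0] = ['meat', 'moment', 'accident']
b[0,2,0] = 'accident'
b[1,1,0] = 'method'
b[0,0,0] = 'meat'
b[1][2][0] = 'discussion'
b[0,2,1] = 'city'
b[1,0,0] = 'apartment'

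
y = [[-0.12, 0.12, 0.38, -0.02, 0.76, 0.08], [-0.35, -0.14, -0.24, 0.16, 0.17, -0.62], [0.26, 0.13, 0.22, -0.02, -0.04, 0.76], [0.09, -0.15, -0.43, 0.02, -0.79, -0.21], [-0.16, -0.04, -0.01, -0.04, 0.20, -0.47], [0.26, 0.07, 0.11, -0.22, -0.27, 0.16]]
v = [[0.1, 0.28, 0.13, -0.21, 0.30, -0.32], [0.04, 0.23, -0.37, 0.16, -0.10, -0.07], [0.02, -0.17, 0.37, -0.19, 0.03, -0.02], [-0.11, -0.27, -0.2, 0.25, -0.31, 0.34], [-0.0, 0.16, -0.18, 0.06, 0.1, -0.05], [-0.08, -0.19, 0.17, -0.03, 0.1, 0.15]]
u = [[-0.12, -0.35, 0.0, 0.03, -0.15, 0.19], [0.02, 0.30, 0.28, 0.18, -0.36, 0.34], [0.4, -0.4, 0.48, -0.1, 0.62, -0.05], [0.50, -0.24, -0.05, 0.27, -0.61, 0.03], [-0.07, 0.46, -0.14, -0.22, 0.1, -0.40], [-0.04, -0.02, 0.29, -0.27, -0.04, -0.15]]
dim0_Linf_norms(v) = [0.11, 0.28, 0.37, 0.25, 0.31, 0.34]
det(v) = -0.00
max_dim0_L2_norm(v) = 0.63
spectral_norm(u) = 1.09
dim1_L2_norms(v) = [0.58, 0.48, 0.45, 0.63, 0.27, 0.32]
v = y @ u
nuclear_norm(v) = 1.82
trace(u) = 0.88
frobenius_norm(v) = 1.16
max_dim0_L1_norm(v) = 1.42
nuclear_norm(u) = 3.62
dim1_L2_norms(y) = [0.87, 0.8, 0.84, 0.94, 0.54, 0.48]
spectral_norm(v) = 0.88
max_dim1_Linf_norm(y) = 0.79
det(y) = 0.00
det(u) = -0.00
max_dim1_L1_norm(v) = 1.48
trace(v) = 1.20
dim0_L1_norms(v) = [0.35, 1.3, 1.42, 0.9, 0.94, 0.95]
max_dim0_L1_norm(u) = 1.88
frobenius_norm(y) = 1.87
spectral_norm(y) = 1.33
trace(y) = 0.34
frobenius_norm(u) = 1.73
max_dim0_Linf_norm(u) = 0.62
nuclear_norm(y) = 2.95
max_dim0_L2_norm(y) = 1.16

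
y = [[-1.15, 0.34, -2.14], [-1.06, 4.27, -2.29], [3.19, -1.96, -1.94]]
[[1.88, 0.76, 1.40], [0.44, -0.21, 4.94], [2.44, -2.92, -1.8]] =y@[[-0.04, -0.97, -0.25], [-0.4, -0.22, 0.89], [-0.92, 0.13, -0.38]]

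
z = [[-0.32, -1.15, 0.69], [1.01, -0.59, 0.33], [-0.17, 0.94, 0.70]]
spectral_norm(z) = 1.65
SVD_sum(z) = [[0.27, -1.10, 0.22],  [0.20, -0.82, 0.16],  [-0.19, 0.76, -0.15]] + [[-0.59, -0.05, 0.47], [0.43, 0.04, -0.34], [-0.39, -0.04, 0.31]] + [[0.0, 0.0, 0.00], [0.38, 0.19, 0.50], [0.41, 0.21, 0.55]]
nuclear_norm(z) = 3.68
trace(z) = -0.21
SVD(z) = [[0.7, -0.71, 0.01], [0.52, 0.52, 0.68], [-0.49, -0.47, 0.74]] @ diag([1.648047591337397, 1.0589879106568152, 0.971124987717706]) @ [[0.24, -0.95, 0.19], [0.79, 0.07, -0.61], [0.57, 0.29, 0.77]]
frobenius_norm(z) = 2.19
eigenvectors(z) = [[(0.74+0j), 0.74-0.00j, 0.20+0.00j], [(0.07-0.59j), (0.07+0.59j), 0.32+0.00j], [(-0.19+0.26j), -0.19-0.26j, (0.92+0j)]]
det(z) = 1.69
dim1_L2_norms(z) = [1.38, 1.22, 1.18]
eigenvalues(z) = [(-0.6+1.16j), (-0.6-1.16j), (0.99+0j)]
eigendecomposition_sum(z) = [[-0.18+0.62j,-0.62-0.38j,0.25-0.00j], [(0.47+0.2j),(-0.36+0.46j),(0.02-0.2j)], [-0.17-0.22j,(0.29-0.12j),(-0.06+0.09j)]] + [[(-0.18-0.62j), -0.62+0.38j, 0.25+0.00j],[0.47-0.20j, -0.36-0.46j, (0.02+0.2j)],[-0.17+0.22j, (0.29+0.12j), -0.06-0.09j]] + [[0.04+0.00j, (0.08-0j), (0.18+0j)], [0.06+0.00j, 0.13-0.00j, 0.29+0.00j], [(0.17+0j), (0.36-0j), 0.83+0.00j]]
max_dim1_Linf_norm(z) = 1.15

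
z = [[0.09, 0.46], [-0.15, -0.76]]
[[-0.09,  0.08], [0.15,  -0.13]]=z@[[0.00, -0.29],[-0.2, 0.23]]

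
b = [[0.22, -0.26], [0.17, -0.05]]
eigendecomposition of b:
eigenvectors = [[0.78+0.00j,(0.78-0j)],[(0.4-0.48j),(0.4+0.48j)]]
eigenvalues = [(0.09+0.16j), (0.09-0.16j)]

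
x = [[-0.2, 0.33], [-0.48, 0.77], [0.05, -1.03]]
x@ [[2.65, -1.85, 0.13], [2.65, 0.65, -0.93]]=[[0.34,0.58,-0.33], [0.77,1.39,-0.78], [-2.60,-0.76,0.96]]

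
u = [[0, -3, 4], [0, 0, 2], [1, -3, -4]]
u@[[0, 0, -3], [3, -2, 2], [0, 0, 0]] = [[-9, 6, -6], [0, 0, 0], [-9, 6, -9]]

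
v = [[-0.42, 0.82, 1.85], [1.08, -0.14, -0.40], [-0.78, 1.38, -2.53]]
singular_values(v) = [3.26, 1.82, 0.79]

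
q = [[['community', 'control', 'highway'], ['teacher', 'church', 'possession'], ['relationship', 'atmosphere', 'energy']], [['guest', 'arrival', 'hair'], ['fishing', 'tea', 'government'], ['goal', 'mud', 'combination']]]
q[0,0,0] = 'community'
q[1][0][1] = 'arrival'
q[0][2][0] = 'relationship'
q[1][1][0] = 'fishing'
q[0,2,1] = 'atmosphere'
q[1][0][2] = 'hair'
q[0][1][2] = 'possession'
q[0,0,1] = 'control'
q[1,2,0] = 'goal'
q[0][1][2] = 'possession'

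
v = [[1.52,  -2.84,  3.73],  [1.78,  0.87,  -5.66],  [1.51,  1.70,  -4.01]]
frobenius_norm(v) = 9.03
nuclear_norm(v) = 12.25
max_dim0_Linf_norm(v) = 5.66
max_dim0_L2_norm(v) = 7.88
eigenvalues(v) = [(2.18+0j), (-1.9+2.33j), (-1.9-2.33j)]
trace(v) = -1.62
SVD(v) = [[0.50,  0.86,  0.12],[-0.69,  0.47,  -0.56],[-0.53,  0.19,  0.82]] @ diag([8.484358116609643, 2.9849510666042387, 0.7782894571419438]) @ [[-0.15,-0.34,0.93],  [0.82,-0.57,-0.08],  [0.56,0.75,0.37]]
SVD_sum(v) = [[-0.63, -1.44, 3.9], [0.87, 1.99, -5.39], [0.68, 1.55, -4.2]] + [[2.10, -1.47, -0.2], [1.15, -0.80, -0.11], [0.47, -0.33, -0.05]] + [[0.05, 0.07, 0.03], [-0.24, -0.32, -0.16], [0.36, 0.48, 0.23]]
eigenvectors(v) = [[-0.95+0.00j,0.03+0.29j,0.03-0.29j], [-0.13+0.00j,(0.82+0j),(0.82-0j)], [-0.27+0.00j,0.41-0.25j,0.41+0.25j]]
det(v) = 19.71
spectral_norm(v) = 8.48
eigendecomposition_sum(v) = [[(1.75-0j), (-1.11+0j), (2.07+0j)],[(0.24-0j), -0.15+0.00j, 0.29+0.00j],[0.49-0.00j, (-0.31+0j), (0.58+0j)]] + [[(-0.11+0.29j),  (-0.87+0.28j),  (0.83-1.17j)], [0.77+0.41j,  0.51+2.49j,  -2.97-2.68j], [0.51-0.03j,  1.01+1.10j,  -2.30-0.45j]] + [[(-0.11-0.29j), (-0.87-0.28j), (0.83+1.17j)], [0.77-0.41j, 0.51-2.49j, (-2.97+2.68j)], [(0.51+0.03j), 1.01-1.10j, -2.30+0.45j]]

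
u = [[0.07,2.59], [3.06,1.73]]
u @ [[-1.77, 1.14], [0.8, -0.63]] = [[1.95, -1.55], [-4.03, 2.4]]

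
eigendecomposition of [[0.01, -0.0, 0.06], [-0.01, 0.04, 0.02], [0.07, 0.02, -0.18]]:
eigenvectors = [[0.27, 0.9, 0.44], [0.09, 0.3, 0.87], [-0.96, 0.32, 0.22]]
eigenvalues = [-0.2, 0.03, 0.04]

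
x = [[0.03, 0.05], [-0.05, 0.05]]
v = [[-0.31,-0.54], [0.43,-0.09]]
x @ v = [[0.01, -0.02], [0.04, 0.02]]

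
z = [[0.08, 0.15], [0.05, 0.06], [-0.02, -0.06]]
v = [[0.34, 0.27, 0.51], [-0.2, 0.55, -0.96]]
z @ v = [[-0.00, 0.10, -0.1], [0.01, 0.05, -0.03], [0.01, -0.04, 0.05]]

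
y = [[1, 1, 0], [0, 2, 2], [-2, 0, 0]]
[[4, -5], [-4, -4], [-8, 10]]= y@[[4, -5], [0, 0], [-2, -2]]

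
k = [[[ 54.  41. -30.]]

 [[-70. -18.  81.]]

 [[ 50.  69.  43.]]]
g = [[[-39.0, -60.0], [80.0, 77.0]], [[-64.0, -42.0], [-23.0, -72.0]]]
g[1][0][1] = -42.0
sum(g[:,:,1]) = -97.0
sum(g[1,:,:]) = -201.0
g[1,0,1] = -42.0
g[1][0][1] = -42.0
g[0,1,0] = 80.0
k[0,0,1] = 41.0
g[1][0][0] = -64.0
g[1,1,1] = -72.0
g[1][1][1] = -72.0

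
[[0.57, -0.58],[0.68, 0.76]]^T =[[0.57, 0.68], [-0.58, 0.76]]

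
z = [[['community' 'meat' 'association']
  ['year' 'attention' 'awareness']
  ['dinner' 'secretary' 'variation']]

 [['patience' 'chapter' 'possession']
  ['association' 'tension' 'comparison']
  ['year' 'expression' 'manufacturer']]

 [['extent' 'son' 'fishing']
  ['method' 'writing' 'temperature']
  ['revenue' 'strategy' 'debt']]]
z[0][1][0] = 'year'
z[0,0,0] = 'community'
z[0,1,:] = ['year', 'attention', 'awareness']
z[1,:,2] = ['possession', 'comparison', 'manufacturer']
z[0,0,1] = 'meat'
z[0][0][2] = 'association'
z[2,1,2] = 'temperature'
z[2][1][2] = 'temperature'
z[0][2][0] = 'dinner'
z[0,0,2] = 'association'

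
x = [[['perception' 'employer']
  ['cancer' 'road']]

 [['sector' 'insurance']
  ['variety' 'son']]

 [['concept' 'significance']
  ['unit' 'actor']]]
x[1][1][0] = 'variety'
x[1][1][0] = 'variety'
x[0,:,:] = [['perception', 'employer'], ['cancer', 'road']]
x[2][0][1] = 'significance'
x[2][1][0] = 'unit'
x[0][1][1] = 'road'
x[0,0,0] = 'perception'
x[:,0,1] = ['employer', 'insurance', 'significance']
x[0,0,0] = 'perception'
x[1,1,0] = 'variety'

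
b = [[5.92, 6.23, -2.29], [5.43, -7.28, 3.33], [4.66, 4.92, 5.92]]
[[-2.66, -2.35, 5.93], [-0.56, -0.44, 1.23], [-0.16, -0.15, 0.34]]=b@ [[-0.31, -0.27, 0.69], [-0.04, -0.04, 0.09], [0.25, 0.22, -0.56]]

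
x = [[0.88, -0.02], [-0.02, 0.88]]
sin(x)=[[0.77, -0.01], [-0.01, 0.77]]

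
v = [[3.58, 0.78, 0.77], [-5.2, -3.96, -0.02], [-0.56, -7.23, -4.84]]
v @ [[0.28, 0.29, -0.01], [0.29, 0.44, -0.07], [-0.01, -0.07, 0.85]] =[[1.22,1.33,0.56], [-2.60,-3.25,0.31], [-2.21,-3.00,-3.6]]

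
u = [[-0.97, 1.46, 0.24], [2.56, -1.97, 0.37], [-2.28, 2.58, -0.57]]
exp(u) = [[0.96, 0.78, 0.30], [0.94, 0.85, 0.33], [-0.26, 0.63, 0.65]]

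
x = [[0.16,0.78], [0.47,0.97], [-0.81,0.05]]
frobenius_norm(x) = 1.57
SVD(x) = [[-0.56, -0.32], [-0.79, -0.09], [0.26, -0.94]] @ diag([1.3628731177508355, 0.7726427796285403]) @ [[-0.49, -0.87], [0.87, -0.49]]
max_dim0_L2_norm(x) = 1.25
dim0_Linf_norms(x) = [0.81, 0.97]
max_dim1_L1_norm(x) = 1.44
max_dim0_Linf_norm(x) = 0.97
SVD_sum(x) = [[0.37, 0.66], [0.53, 0.94], [-0.17, -0.31]] + [[-0.21, 0.12], [-0.06, 0.03], [-0.64, 0.36]]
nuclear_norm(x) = 2.14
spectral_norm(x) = 1.36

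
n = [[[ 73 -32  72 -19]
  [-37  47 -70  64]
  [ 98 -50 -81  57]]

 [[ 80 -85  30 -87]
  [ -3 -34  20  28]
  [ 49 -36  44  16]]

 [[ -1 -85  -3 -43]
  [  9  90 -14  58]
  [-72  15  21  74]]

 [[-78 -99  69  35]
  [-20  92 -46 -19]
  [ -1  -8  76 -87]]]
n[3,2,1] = -8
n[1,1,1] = -34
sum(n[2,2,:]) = 38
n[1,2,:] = [49, -36, 44, 16]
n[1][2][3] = 16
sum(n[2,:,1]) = 20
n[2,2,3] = 74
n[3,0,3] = 35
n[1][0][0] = 80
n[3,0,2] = 69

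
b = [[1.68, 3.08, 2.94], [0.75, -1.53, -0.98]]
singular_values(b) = [4.8, 1.33]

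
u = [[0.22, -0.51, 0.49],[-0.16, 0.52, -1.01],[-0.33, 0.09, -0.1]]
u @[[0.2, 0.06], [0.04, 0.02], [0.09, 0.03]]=[[0.07, 0.02], [-0.10, -0.03], [-0.07, -0.02]]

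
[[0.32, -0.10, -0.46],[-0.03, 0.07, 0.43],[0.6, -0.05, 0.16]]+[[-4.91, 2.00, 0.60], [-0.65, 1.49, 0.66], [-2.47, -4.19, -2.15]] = [[-4.59, 1.9, 0.14],[-0.68, 1.56, 1.09],[-1.87, -4.24, -1.99]]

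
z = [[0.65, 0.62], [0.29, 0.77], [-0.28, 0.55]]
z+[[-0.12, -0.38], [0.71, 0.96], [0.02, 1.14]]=[[0.53, 0.24], [1.0, 1.73], [-0.26, 1.69]]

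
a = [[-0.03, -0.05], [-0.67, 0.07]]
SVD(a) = [[-0.04, -1.00], [-1.00, 0.04]] @ diag([0.6741001282479063, 0.05281114556754362]) @ [[0.99, -0.10], [0.10, 0.99]]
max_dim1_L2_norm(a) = 0.67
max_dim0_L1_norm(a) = 0.7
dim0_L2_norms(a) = [0.67, 0.09]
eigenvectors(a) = [[-0.34, 0.2], [-0.94, -0.98]]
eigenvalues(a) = [-0.17, 0.21]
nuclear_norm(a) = 0.73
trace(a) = 0.04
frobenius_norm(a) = 0.68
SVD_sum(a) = [[-0.02,0.0], [-0.67,0.07]] + [[-0.01, -0.05], [0.0, 0.00]]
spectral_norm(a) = 0.67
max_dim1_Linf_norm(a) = 0.67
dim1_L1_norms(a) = [0.08, 0.74]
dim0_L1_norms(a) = [0.7, 0.12]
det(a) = -0.04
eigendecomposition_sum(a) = [[-0.11, -0.02], [-0.30, -0.06]] + [[0.08,-0.03], [-0.37,0.13]]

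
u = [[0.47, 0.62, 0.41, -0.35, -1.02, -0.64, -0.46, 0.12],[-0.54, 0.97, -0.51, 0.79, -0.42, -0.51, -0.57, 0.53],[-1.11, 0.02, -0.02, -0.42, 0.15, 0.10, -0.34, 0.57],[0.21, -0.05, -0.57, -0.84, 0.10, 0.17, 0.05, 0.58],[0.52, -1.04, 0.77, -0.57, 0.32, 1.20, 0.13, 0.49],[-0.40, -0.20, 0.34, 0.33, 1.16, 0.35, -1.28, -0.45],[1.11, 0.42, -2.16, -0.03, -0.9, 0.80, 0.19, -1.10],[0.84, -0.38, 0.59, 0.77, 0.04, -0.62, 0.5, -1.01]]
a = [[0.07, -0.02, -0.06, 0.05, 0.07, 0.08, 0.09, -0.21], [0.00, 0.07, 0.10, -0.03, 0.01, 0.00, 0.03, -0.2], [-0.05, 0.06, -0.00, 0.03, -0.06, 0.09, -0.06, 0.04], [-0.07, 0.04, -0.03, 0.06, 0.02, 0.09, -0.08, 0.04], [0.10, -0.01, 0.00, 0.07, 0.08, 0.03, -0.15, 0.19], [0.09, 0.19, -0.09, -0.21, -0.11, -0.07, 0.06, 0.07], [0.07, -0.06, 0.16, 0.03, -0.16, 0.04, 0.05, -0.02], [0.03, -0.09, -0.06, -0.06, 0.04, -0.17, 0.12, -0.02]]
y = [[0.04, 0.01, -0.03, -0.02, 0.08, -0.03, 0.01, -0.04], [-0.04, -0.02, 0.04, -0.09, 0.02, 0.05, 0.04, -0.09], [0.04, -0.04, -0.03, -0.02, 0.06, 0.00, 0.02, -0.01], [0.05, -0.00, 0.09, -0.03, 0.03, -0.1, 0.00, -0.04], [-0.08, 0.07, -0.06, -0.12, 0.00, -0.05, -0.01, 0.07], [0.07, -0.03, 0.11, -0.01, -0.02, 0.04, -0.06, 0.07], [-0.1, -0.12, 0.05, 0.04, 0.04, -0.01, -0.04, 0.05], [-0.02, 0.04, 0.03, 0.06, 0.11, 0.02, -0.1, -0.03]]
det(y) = -0.00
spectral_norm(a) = 0.41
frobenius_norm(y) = 0.45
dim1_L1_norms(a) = [0.65, 0.44, 0.39, 0.43, 0.63, 0.89, 0.59, 0.59]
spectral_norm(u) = 3.23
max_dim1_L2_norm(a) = 0.35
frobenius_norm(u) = 5.39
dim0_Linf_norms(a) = [0.1, 0.19, 0.16, 0.21, 0.16, 0.17, 0.15, 0.21]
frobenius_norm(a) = 0.72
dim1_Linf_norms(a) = [0.21, 0.2, 0.09, 0.09, 0.19, 0.21, 0.16, 0.17]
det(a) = 0.00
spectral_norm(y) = 0.23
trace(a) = 0.24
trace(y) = -0.07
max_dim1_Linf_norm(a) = 0.21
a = u @ y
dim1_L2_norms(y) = [0.11, 0.16, 0.09, 0.15, 0.19, 0.17, 0.19, 0.17]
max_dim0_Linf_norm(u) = 2.16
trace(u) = 0.43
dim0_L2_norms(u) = [2.04, 1.66, 2.54, 1.63, 1.87, 1.82, 1.61, 1.91]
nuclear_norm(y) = 1.15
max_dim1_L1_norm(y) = 0.46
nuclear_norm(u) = 12.93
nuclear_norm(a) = 1.67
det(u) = -3.58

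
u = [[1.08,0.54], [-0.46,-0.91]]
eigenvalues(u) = [0.95, -0.78]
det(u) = -0.73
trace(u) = 0.17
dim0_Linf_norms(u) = [1.08, 0.91]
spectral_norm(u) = 1.50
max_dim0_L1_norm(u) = 1.54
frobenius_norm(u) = 1.58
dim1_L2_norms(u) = [1.21, 1.02]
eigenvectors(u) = [[0.97, -0.28], [-0.24, 0.96]]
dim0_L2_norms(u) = [1.17, 1.06]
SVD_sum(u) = [[0.88, 0.77], [-0.71, -0.62]] + [[0.20, -0.23], [0.25, -0.29]]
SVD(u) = [[-0.78, 0.63],[0.63, 0.78]] @ diag([1.5029772358336195, 0.48863015519504416]) @ [[-0.75, -0.66], [0.66, -0.75]]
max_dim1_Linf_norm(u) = 1.08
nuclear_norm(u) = 1.99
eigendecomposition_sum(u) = [[1.02, 0.30], [-0.25, -0.07]] + [[0.06, 0.24], [-0.21, -0.84]]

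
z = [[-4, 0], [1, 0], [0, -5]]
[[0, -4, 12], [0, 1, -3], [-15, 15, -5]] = z @[[0, 1, -3], [3, -3, 1]]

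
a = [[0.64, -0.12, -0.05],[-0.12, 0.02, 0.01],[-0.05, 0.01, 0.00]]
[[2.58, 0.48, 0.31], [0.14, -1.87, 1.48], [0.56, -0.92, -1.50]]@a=[[1.58, -0.3, -0.12], [0.24, -0.04, -0.03], [0.54, -0.10, -0.04]]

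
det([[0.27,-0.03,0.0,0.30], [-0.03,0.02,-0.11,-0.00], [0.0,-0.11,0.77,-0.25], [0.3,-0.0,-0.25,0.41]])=-0.000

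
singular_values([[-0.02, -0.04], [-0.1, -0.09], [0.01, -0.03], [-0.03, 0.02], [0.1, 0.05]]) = [0.18, 0.05]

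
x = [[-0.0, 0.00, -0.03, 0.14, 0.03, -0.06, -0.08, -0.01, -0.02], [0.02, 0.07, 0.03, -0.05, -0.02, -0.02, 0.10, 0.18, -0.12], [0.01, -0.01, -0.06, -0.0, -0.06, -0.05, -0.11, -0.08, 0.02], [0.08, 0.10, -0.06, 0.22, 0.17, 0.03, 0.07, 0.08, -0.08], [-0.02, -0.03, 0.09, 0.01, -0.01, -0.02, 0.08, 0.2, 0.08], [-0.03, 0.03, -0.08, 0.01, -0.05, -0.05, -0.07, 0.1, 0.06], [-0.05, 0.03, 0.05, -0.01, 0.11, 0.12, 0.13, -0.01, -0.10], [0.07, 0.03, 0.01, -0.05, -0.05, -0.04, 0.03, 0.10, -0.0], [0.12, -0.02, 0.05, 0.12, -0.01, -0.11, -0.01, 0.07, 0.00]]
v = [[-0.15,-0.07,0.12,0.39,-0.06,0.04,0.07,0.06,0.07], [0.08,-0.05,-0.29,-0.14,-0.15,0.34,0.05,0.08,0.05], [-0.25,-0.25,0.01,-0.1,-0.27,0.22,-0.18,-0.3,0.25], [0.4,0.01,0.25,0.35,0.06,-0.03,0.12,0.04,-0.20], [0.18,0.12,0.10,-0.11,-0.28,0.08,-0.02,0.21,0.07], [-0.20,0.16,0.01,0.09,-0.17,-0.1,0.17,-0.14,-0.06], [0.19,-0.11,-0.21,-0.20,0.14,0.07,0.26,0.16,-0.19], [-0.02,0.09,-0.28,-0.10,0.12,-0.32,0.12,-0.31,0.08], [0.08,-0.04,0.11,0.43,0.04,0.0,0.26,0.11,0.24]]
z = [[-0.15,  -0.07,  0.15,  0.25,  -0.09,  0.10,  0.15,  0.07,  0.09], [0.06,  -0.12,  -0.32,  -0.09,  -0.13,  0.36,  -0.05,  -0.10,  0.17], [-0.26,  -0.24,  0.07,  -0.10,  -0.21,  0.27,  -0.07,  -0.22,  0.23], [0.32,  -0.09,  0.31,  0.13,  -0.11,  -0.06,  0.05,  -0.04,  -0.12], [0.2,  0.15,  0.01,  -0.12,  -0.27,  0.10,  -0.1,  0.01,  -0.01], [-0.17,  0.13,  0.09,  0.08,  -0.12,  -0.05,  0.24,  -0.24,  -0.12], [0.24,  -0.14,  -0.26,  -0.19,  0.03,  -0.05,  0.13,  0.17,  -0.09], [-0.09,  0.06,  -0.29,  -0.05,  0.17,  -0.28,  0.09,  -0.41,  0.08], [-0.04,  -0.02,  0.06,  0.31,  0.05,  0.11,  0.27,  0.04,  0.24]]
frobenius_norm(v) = 1.63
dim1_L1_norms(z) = [1.12, 1.4, 1.67, 1.23, 0.97, 1.24, 1.3, 1.52, 1.14]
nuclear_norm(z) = 4.02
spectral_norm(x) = 0.42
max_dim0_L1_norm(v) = 1.91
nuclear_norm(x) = 1.54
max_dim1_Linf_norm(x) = 0.22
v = z + x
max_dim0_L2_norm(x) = 0.33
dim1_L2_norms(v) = [0.46, 0.51, 0.66, 0.64, 0.45, 0.41, 0.53, 0.57, 0.59]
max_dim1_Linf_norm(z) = 0.41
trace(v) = -0.03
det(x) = -0.00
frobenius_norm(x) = 0.69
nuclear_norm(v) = 4.23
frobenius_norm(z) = 1.53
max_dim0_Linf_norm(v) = 0.43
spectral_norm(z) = 0.78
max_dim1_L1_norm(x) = 0.89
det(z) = 0.00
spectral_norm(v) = 0.93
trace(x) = 0.40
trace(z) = -0.43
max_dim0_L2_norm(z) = 0.62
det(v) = 0.00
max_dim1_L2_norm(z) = 0.62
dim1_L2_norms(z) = [0.41, 0.56, 0.6, 0.51, 0.41, 0.45, 0.49, 0.62, 0.5]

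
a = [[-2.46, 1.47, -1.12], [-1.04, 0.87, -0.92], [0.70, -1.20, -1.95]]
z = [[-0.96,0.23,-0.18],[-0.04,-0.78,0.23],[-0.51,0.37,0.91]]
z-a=[[1.50, -1.24, 0.94], [1.0, -1.65, 1.15], [-1.21, 1.57, 2.86]]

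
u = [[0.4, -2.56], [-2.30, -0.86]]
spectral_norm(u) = 2.77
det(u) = -6.23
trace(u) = -0.46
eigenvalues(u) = [2.28, -2.74]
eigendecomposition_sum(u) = [[1.42,-1.16], [-1.04,0.85]] + [[-1.02, -1.4],[-1.26, -1.71]]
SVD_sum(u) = [[-0.86, -2.03], [-0.66, -1.56]] + [[1.26, -0.53], [-1.64, 0.7]]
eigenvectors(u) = [[0.81, 0.63], [-0.59, 0.77]]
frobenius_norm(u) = 3.57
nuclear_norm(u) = 5.02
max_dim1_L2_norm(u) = 2.59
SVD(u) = [[0.79, 0.61], [0.61, -0.79]] @ diag([2.7745355188491017, 2.246141726304185]) @ [[-0.39, -0.92], [0.92, -0.39]]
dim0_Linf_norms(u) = [2.3, 2.56]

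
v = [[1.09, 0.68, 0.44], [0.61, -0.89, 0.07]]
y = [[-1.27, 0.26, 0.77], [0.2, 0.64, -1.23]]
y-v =[[-2.36,-0.42,0.33], [-0.41,1.53,-1.3]]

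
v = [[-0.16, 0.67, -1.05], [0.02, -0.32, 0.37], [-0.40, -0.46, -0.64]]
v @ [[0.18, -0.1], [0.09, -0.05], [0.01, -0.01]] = [[0.02,  -0.01], [-0.02,  0.01], [-0.12,  0.07]]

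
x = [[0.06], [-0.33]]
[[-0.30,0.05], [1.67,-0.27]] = x @ [[-5.05, 0.83]]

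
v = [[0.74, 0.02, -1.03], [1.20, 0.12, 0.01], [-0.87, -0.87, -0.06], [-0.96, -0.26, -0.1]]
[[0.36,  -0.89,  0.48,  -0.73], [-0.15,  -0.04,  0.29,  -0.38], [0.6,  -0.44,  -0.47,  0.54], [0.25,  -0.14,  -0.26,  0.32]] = v@ [[-0.06,-0.09,0.21,-0.28], [-0.60,0.54,0.35,-0.37], [-0.4,0.81,-0.31,0.50]]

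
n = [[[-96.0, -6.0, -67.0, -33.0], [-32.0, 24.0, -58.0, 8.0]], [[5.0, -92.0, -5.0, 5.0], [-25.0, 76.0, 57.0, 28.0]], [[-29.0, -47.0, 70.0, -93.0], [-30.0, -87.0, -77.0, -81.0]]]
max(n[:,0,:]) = 70.0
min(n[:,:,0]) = -96.0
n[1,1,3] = 28.0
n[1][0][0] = 5.0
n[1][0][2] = -5.0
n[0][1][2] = -58.0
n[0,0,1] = -6.0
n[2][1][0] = -30.0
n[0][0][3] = -33.0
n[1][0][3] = 5.0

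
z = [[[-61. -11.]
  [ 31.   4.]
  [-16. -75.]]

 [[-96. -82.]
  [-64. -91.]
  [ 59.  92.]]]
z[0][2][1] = -75.0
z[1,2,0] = 59.0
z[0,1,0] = 31.0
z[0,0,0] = -61.0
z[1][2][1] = 92.0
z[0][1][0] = 31.0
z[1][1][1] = -91.0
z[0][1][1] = 4.0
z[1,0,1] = -82.0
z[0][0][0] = -61.0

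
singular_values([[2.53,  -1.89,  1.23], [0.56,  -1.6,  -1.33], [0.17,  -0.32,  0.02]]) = [3.55, 1.91, 0.09]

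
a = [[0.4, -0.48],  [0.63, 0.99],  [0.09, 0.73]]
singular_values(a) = [1.39, 0.62]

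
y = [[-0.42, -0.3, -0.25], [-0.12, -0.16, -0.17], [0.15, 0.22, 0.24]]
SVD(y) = [[-0.8, 0.6, -0.04], [-0.36, -0.42, 0.84], [0.49, 0.68, 0.55]] @ diag([0.7126375780634634, 0.13582189170662773, 0.000309943662308311]) @ [[0.63, 0.57, 0.53],[-0.75, 0.26, 0.61],[0.21, -0.78, 0.59]]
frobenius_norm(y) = 0.73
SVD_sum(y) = [[-0.36, -0.32, -0.30], [-0.16, -0.15, -0.14], [0.22, 0.20, 0.18]] + [[-0.06, 0.02, 0.05], [0.04, -0.01, -0.03], [-0.07, 0.02, 0.06]] + [[-0.00, 0.00, -0.0], [0.0, -0.0, 0.00], [0.00, -0.0, 0.00]]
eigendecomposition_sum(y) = [[-0.42, -0.29, -0.23], [-0.11, -0.07, -0.06], [0.13, 0.09, 0.07]] + [[-0.00, -0.01, -0.02],  [-0.01, -0.08, -0.11],  [0.02, 0.13, 0.17]] + [[-0.0, 0.0, 0.00], [0.0, -0.00, -0.0], [-0.00, 0.0, 0.0]]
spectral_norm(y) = 0.71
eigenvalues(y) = [-0.42, 0.08, -0.0]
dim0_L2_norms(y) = [0.46, 0.4, 0.39]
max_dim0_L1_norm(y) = 0.69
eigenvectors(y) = [[0.93, -0.09, -0.21], [0.24, -0.55, 0.78], [-0.29, 0.83, -0.58]]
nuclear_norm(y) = 0.85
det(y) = 0.00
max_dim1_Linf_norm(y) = 0.42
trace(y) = -0.34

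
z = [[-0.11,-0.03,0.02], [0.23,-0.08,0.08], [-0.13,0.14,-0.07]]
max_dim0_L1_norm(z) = 0.47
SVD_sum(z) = [[-0.06, 0.03, -0.02], [0.22, -0.11, 0.08], [-0.16, 0.08, -0.06]] + [[-0.04, -0.07, 0.03], [0.01, 0.02, -0.01], [0.03, 0.05, -0.02]] + [[-0.0,  0.01,  0.01], [-0.0,  0.01,  0.01], [-0.0,  0.01,  0.01]]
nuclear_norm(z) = 0.46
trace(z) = -0.26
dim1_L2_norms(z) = [0.12, 0.26, 0.2]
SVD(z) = [[-0.23, -0.76, 0.6], [0.78, 0.23, 0.59], [-0.58, 0.61, 0.54]] @ diag([0.3272212192378092, 0.11341392737749358, 0.023739308274130753]) @ [[0.86, -0.42, 0.30], [0.51, 0.79, -0.35], [-0.09, 0.45, 0.89]]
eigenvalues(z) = [(-0.15+0.09j), (-0.15-0.09j), (0.03+0j)]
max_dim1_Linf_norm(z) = 0.23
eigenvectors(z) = [[(-0.18-0.28j), (-0.18+0.28j), -0.01+0.00j], [(-0.56+0.21j), (-0.56-0.21j), (0.58+0j)], [(0.73+0j), (0.73-0j), 0.82+0.00j]]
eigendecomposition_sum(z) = [[(-0.05+0.07j), (-0.01-0.02j), 0.01+0.02j], [(0.11+0.12j), -0.05+0.02j, 0.03-0.01j], [(-0.07-0.19j), 0.06-0.00j, -0.04-0.00j]] + [[(-0.05-0.07j), -0.01+0.02j, 0.01-0.02j],  [0.11-0.12j, -0.05-0.02j, 0.03+0.01j],  [-0.07+0.19j, 0.06+0.00j, -0.04+0.00j]] + [[(-0+0j), -0.00+0.00j, (-0-0j)], [(0.01-0j), 0.01-0.00j, 0.01+0.00j], [0.01-0.00j, (0.02-0j), 0.02+0.00j]]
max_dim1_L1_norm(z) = 0.39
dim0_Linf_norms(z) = [0.23, 0.14, 0.08]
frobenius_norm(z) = 0.35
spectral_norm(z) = 0.33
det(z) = 0.00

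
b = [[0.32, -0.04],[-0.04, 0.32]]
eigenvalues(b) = [0.36, 0.28]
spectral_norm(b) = 0.36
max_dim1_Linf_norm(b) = 0.32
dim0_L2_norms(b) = [0.32, 0.32]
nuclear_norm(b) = 0.64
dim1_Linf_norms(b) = [0.32, 0.32]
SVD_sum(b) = [[0.18, -0.18], [-0.18, 0.18]] + [[0.14,0.14], [0.14,0.14]]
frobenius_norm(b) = 0.46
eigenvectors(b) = [[0.71, 0.71], [-0.71, 0.71]]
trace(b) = 0.64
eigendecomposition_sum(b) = [[0.18, -0.18],  [-0.18, 0.18]] + [[0.14, 0.14], [0.14, 0.14]]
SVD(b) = [[-0.71, 0.71],[0.71, 0.71]] @ diag([0.36, 0.27999999999999997]) @ [[-0.71, 0.71], [0.71, 0.71]]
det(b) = 0.10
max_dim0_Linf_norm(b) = 0.32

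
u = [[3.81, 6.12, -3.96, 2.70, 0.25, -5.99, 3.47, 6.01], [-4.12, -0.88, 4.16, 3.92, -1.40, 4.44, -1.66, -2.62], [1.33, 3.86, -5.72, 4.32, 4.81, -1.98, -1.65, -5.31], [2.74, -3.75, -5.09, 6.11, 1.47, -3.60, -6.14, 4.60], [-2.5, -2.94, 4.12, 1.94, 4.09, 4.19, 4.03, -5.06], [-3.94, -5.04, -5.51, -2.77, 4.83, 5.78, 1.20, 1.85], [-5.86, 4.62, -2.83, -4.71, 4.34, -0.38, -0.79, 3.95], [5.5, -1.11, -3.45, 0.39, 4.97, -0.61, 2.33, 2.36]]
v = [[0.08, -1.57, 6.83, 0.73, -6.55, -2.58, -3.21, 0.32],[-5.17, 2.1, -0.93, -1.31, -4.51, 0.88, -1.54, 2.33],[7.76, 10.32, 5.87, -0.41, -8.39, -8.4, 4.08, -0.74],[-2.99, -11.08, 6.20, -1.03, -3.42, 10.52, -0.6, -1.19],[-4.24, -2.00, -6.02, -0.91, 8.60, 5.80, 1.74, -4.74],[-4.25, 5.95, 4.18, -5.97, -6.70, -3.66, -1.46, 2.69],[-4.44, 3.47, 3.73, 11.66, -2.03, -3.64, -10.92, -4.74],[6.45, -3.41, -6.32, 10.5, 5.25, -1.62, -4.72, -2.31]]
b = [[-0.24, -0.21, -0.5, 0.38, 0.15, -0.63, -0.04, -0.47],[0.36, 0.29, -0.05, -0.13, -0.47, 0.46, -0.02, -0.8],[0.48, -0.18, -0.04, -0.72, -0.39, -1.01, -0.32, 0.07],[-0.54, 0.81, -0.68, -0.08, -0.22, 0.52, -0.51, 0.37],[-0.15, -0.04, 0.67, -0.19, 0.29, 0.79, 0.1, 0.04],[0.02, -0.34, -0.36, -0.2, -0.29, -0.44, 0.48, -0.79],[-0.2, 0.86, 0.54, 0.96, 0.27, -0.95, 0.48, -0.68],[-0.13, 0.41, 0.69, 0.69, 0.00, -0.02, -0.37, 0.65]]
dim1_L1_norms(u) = [32.31, 23.2, 28.98, 33.5, 28.87, 30.92, 27.48, 20.72]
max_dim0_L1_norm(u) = 34.84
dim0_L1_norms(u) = [29.8, 28.32, 34.84, 26.86, 26.16, 26.97, 21.27, 31.76]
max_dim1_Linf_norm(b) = 1.01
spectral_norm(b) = 2.18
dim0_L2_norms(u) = [11.28, 11.13, 12.6, 10.6, 10.53, 11.13, 8.89, 11.94]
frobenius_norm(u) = 31.28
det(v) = -8321464.69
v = b @ u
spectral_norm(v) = 26.72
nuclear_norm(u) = 77.75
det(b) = 0.52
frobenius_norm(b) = 3.83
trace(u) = 14.76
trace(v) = -1.27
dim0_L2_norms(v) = [13.9, 17.3, 15.1, 16.92, 17.2, 15.86, 13.28, 8.06]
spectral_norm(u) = 18.97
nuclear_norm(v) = 94.81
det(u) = -15908638.62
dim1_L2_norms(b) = [1.07, 1.14, 1.44, 1.46, 1.11, 1.19, 1.91, 1.3]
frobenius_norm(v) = 42.37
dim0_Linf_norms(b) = [0.54, 0.86, 0.69, 0.96, 0.47, 1.01, 0.51, 0.8]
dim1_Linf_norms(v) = [6.83, 5.17, 10.32, 11.08, 8.6, 6.7, 11.66, 10.5]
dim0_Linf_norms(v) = [7.76, 11.08, 6.83, 11.66, 8.6, 10.52, 10.92, 4.74]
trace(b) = 0.91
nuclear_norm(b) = 9.33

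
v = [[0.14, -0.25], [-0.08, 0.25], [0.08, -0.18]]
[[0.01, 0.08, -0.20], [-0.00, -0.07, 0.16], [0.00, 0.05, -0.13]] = v@[[0.02, 0.26, -0.63], [-0.01, -0.18, 0.44]]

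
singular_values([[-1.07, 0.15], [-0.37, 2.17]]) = [2.23, 1.02]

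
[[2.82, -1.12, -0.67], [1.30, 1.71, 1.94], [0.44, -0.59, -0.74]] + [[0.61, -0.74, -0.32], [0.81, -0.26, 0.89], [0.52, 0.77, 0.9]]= [[3.43, -1.86, -0.99], [2.11, 1.45, 2.83], [0.96, 0.18, 0.16]]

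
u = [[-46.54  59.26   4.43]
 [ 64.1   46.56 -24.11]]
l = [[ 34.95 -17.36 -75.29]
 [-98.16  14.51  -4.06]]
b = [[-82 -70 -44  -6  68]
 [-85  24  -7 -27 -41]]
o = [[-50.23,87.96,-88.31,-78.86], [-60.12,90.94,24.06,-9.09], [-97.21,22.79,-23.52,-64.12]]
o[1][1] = 90.94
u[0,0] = -46.54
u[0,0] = -46.54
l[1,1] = 14.51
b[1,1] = 24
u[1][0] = 64.1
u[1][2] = -24.11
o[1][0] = -60.12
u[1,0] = 64.1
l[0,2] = -75.29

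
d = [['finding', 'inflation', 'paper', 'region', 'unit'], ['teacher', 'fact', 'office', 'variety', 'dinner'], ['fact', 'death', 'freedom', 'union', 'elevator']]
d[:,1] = ['inflation', 'fact', 'death']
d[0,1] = 'inflation'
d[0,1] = 'inflation'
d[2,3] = 'union'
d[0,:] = ['finding', 'inflation', 'paper', 'region', 'unit']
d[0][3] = 'region'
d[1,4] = 'dinner'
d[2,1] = 'death'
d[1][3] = 'variety'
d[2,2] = 'freedom'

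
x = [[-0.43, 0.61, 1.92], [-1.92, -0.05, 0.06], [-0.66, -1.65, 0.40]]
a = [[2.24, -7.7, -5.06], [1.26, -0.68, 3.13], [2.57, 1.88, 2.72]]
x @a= [[4.74, 6.51, 9.31], [-4.21, 14.93, 9.72], [-2.53, 6.96, -0.74]]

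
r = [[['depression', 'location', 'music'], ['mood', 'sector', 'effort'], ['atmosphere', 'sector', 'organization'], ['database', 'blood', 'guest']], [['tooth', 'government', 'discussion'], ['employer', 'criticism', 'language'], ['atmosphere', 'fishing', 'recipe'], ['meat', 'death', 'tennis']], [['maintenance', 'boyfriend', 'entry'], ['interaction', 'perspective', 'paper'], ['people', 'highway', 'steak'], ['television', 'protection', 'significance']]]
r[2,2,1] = 'highway'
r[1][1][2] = 'language'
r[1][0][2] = 'discussion'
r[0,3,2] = 'guest'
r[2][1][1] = 'perspective'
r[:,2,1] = ['sector', 'fishing', 'highway']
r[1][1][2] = 'language'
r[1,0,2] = 'discussion'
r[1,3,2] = 'tennis'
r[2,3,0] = 'television'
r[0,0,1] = 'location'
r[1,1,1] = 'criticism'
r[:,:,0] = [['depression', 'mood', 'atmosphere', 'database'], ['tooth', 'employer', 'atmosphere', 'meat'], ['maintenance', 'interaction', 'people', 'television']]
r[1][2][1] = 'fishing'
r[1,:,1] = ['government', 'criticism', 'fishing', 'death']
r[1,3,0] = 'meat'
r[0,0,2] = 'music'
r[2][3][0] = 'television'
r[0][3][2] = 'guest'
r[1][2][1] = 'fishing'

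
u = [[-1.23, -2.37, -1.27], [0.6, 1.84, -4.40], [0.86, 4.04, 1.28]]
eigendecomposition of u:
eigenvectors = [[(-0.98+0j), (0.04-0.37j), (0.04+0.37j)],[0.21+0.00j, -0.68+0.00j, -0.68-0.00j],[-0.01+0.00j, -0.08+0.62j, (-0.08-0.62j)]]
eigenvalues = [(-0.73+0j), (1.31+4.36j), (1.31-4.36j)]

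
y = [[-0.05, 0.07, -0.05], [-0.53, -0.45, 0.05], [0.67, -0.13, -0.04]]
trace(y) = -0.54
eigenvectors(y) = [[0.07-0.22j,0.07+0.22j,-0.10+0.00j], [(-0.03+0.34j),(-0.03-0.34j),(0.83+0j)], [(-0.91+0j),(-0.91-0j),0.56+0.00j]]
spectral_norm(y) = 0.88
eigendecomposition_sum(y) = [[-0.06+0.13j, 0.01+0.02j, (-0.03-0.01j)], [(0.05-0.2j), (-0.02-0.03j), (0.04+0.01j)], [0.55+0.09j, (0.07-0.07j), (-0.01+0.11j)]] + [[-0.06-0.13j, (0.01-0.02j), (-0.03+0.01j)], [0.05+0.20j, -0.02+0.03j, 0.04-0.01j], [(0.55-0.09j), (0.07+0.07j), (-0.01-0.11j)]] + [[0.08+0.00j, 0.05+0.00j, -0j],  [(-0.63-0j), -0.40-0.00j, (-0.04+0j)],  [-0.42-0.00j, (-0.27-0j), (-0.02+0j)]]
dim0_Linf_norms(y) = [0.67, 0.45, 0.05]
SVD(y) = [[-0.03, 0.19, 0.98],  [-0.72, -0.69, 0.11],  [0.7, -0.70, 0.16]] @ diag([0.8809528974559512, 0.42968976273995785, 0.04988687463094065]) @ [[0.96, 0.26, -0.07], [-0.26, 0.96, -0.04], [-0.06, -0.05, -1.0]]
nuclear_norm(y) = 1.36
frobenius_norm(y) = 0.98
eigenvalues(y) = [(-0.09+0.21j), (-0.09-0.21j), (-0.35+0j)]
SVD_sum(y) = [[-0.03,-0.01,0.00],[-0.61,-0.16,0.04],[0.59,0.16,-0.04]] + [[-0.02, 0.08, -0.0], [0.08, -0.29, 0.01], [0.08, -0.29, 0.01]] + [[-0.0, -0.00, -0.05], [-0.00, -0.0, -0.01], [-0.00, -0.00, -0.01]]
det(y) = -0.02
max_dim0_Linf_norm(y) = 0.67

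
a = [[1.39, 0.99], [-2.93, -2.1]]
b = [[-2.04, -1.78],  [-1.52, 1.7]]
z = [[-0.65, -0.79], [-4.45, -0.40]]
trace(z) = -1.05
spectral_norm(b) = 2.71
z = b + a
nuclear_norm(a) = 3.99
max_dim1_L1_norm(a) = 5.03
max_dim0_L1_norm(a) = 4.32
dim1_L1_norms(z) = [1.44, 4.85]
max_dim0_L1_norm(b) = 3.56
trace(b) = -0.34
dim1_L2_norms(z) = [1.02, 4.47]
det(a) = -0.02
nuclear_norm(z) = 5.25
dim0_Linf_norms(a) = [2.93, 2.1]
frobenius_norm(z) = 4.58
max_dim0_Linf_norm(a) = 2.93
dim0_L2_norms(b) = [2.54, 2.46]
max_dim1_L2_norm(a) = 3.6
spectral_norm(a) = 3.99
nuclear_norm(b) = 4.99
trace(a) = -0.71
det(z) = -3.26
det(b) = -6.17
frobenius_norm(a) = 3.99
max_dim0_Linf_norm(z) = 4.45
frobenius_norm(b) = 3.54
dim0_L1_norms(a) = [4.32, 3.09]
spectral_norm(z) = 4.53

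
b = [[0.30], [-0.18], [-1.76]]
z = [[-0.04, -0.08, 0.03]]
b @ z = [[-0.01,-0.02,0.01],[0.01,0.01,-0.01],[0.07,0.14,-0.05]]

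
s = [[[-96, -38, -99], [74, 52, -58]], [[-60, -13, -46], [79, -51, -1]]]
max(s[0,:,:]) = 74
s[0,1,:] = [74, 52, -58]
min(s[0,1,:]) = -58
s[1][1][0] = 79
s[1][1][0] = 79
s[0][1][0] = 74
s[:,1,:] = [[74, 52, -58], [79, -51, -1]]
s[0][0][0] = -96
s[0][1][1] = 52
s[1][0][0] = -60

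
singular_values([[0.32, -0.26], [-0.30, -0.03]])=[0.48, 0.18]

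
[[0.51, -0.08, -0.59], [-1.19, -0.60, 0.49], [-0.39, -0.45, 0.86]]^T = [[0.51, -1.19, -0.39],  [-0.08, -0.6, -0.45],  [-0.59, 0.49, 0.86]]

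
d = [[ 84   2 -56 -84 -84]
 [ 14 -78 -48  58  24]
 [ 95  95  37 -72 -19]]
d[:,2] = [-56, -48, 37]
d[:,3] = [-84, 58, -72]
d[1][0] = 14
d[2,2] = 37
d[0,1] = 2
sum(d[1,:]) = -30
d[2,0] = 95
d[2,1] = 95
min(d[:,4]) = -84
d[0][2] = -56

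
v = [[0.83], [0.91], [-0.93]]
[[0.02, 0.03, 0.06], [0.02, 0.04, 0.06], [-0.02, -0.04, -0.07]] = v @ [[0.02, 0.04, 0.07]]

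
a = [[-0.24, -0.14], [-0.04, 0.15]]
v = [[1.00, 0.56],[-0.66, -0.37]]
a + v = [[0.76, 0.42], [-0.7, -0.22]]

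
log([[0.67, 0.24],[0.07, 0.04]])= [[-0.51, 1.37], [0.40, -4.10]]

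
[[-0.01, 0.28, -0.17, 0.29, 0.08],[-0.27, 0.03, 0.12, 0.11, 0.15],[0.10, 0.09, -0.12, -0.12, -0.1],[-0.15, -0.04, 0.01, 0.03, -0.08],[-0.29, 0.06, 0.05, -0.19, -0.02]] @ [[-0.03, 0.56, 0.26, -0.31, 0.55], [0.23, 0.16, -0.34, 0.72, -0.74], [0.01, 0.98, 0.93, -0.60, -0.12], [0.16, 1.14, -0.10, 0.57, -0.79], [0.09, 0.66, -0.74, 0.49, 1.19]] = [[0.12, 0.26, -0.34, 0.51, -0.33], [0.05, 0.20, -0.09, 0.17, -0.09], [-0.01, -0.25, -0.03, -0.01, -0.02], [-0.01, -0.1, 0.04, -0.01, -0.17], [-0.01, -0.33, -0.02, -0.01, -0.08]]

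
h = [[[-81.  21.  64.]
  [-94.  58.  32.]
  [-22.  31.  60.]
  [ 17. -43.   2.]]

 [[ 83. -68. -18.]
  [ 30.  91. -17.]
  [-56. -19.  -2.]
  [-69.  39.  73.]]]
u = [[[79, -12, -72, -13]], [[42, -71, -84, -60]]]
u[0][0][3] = -13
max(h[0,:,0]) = 17.0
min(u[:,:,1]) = -71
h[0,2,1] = 31.0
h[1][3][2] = 73.0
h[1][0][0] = 83.0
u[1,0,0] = 42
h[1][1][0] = 30.0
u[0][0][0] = 79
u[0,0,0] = 79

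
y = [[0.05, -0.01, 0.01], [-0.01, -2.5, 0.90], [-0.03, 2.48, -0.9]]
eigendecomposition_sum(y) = [[0.05, 0.00, 0.0], [-0.01, -0.00, -0.00], [-0.03, -0.0, -0.00]] + [[0.0, 0.0, 0.00], [-0.00, -0.0, -0.00], [-0.0, -0.0, -0.00]] + [[0.0, -0.01, 0.01], [0.00, -2.50, 0.9], [-0.0, 2.48, -0.9]]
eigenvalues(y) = [0.05, -0.0, -3.39]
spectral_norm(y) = 3.74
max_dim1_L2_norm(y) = 2.66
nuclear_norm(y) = 3.80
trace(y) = -3.35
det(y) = 0.00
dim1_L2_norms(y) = [0.05, 2.66, 2.64]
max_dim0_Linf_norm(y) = 2.5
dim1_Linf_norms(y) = [0.05, 2.5, 2.48]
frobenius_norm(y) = 3.74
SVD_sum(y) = [[0.00,-0.01,0.0], [0.01,-2.5,0.9], [-0.01,2.48,-0.90]] + [[0.05, 0.00, 0.01], [-0.02, -0.00, -0.0], [-0.02, -0.00, -0.0]] + [[0.00, -0.0, -0.00], [0.00, -0.00, -0.00], [0.0, -0.0, -0.0]]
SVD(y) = [[-0.0, 0.87, 0.50], [-0.71, -0.35, 0.61], [0.7, -0.35, 0.62]] @ diag([3.7444282432266722, 0.05792816532089955, 0.0012078861598021186]) @ [[-0.00, 0.94, -0.34], [0.99, 0.05, 0.12], [0.13, -0.34, -0.93]]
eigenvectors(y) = [[0.86, 0.12, -0.00],[-0.18, -0.34, -0.71],[-0.49, -0.93, 0.70]]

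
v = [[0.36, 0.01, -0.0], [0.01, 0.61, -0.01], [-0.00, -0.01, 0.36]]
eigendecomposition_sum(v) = [[0.00, 0.02, -0.0],[0.02, 0.61, -0.02],[-0.0, -0.02, 0.00]] + [[0.18, 0.0, 0.18],[0.00, 0.0, 0.0],[0.18, 0.00, 0.18]] + [[0.18, -0.01, -0.18], [-0.01, 0.00, 0.01], [-0.18, 0.01, 0.18]]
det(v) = 0.08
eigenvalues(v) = [0.61, 0.36, 0.36]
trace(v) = 1.33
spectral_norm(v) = 0.61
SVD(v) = [[-0.04, 0.71, -0.71], [-1.00, 0.00, 0.06], [0.04, 0.71, 0.71]] @ diag([0.6107974562540909, 0.36, 0.3592025437459088]) @ [[-0.04, -1.00, 0.04], [0.71, 0.0, 0.71], [-0.71, 0.06, 0.71]]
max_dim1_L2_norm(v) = 0.61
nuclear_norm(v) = 1.33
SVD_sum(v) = [[0.0, 0.02, -0.0], [0.02, 0.61, -0.02], [-0.00, -0.02, 0.00]] + [[0.18, 0.0, 0.18], [0.0, 0.00, 0.00], [0.18, 0.0, 0.18]] + [[0.18, -0.01, -0.18], [-0.01, 0.00, 0.01], [-0.18, 0.01, 0.18]]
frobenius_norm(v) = 0.79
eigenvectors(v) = [[-0.04, 0.71, -0.71],[-1.0, 0.0, 0.06],[0.04, 0.71, 0.71]]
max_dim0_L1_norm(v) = 0.63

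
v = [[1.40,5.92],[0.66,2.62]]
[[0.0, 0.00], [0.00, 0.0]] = v@[[-0.00, -0.0], [-0.0, -0.0]]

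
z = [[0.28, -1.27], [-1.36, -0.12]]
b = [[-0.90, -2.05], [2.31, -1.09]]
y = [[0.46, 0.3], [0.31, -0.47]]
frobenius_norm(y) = 0.79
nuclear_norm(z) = 2.66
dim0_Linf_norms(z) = [1.36, 1.27]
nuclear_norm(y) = 1.11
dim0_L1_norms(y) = [0.77, 0.77]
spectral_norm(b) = 2.56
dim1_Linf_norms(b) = [2.05, 2.31]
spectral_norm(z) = 1.42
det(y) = -0.31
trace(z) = 0.16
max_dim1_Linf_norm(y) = 0.47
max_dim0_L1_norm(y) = 0.77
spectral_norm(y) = 0.56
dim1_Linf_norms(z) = [1.27, 1.36]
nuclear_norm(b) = 4.79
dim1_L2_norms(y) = [0.55, 0.56]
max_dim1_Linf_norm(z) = 1.36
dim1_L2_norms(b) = [2.24, 2.55]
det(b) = 5.72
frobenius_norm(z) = 1.89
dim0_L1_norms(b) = [3.21, 3.14]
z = y @ b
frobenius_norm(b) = 3.40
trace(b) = -1.99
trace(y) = -0.01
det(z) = -1.76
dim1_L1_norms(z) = [1.55, 1.48]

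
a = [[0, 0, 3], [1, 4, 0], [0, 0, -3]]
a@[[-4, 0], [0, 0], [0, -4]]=[[0, -12], [-4, 0], [0, 12]]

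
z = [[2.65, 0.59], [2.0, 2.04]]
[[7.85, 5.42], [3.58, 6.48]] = z @[[3.29, 1.71], [-1.47, 1.5]]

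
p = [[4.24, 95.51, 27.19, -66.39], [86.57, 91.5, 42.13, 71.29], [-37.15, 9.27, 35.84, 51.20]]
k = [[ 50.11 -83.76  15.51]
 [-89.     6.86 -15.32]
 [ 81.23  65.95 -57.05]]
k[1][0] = -89.0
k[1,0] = -89.0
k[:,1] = [-83.76, 6.86, 65.95]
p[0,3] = -66.39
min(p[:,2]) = 27.19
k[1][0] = -89.0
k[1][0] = -89.0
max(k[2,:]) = 81.23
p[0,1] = 95.51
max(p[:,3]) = 71.29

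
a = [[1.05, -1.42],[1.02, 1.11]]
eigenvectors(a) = [[0.76+0.00j, 0.76-0.00j],[-0.02-0.65j, -0.02+0.65j]]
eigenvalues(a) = [(1.08+1.2j), (1.08-1.2j)]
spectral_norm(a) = 1.83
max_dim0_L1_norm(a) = 2.53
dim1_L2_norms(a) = [1.77, 1.51]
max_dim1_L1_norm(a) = 2.47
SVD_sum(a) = [[0.47, -1.59], [-0.22, 0.74]] + [[0.58, 0.17],[1.24, 0.37]]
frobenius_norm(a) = 2.32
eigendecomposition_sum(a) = [[(0.52+0.62j), (-0.71+0.64j)], [(0.51-0.46j), 0.55+0.59j]] + [[(0.52-0.62j),(-0.71-0.64j)], [(0.51+0.46j),(0.55-0.59j)]]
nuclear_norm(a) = 3.26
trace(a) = 2.16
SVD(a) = [[-0.91,  0.42], [0.42,  0.91]] @ diag([1.8315931850445875, 1.4271182167214542]) @ [[-0.28, 0.96], [0.96, 0.28]]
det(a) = 2.61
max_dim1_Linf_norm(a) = 1.42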